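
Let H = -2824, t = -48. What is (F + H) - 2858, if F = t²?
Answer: -3378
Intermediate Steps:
F = 2304 (F = (-48)² = 2304)
(F + H) - 2858 = (2304 - 2824) - 2858 = -520 - 2858 = -3378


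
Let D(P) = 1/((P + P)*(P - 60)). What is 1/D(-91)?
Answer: 27482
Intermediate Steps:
D(P) = 1/(2*P*(-60 + P)) (D(P) = 1/((2*P)*(-60 + P)) = 1/(2*P*(-60 + P)))
1/D(-91) = 1/((1/2)/(-91*(-60 - 91))) = 1/((1/2)*(-1/91)/(-151)) = 1/((1/2)*(-1/91)*(-1/151)) = 1/(1/27482) = 27482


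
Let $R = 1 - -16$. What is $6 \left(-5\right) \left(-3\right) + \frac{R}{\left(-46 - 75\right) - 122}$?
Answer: $\frac{21853}{243} \approx 89.93$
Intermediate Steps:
$R = 17$ ($R = 1 + 16 = 17$)
$6 \left(-5\right) \left(-3\right) + \frac{R}{\left(-46 - 75\right) - 122} = 6 \left(-5\right) \left(-3\right) + \frac{17}{\left(-46 - 75\right) - 122} = \left(-30\right) \left(-3\right) + \frac{17}{-121 - 122} = 90 + \frac{17}{-243} = 90 + 17 \left(- \frac{1}{243}\right) = 90 - \frac{17}{243} = \frac{21853}{243}$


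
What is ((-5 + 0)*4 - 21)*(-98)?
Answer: 4018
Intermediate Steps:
((-5 + 0)*4 - 21)*(-98) = (-5*4 - 21)*(-98) = (-20 - 21)*(-98) = -41*(-98) = 4018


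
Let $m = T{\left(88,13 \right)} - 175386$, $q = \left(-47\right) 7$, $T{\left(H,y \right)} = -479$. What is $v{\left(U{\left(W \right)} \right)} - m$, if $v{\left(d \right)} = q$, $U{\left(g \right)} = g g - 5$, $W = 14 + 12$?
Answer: $175536$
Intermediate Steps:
$q = -329$
$W = 26$
$U{\left(g \right)} = -5 + g^{2}$ ($U{\left(g \right)} = g^{2} - 5 = -5 + g^{2}$)
$v{\left(d \right)} = -329$
$m = -175865$ ($m = -479 - 175386 = -175865$)
$v{\left(U{\left(W \right)} \right)} - m = -329 - -175865 = -329 + 175865 = 175536$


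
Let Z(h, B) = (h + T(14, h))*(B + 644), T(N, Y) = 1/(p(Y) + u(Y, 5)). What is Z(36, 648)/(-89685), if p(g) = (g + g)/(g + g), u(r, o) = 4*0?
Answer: -47804/89685 ≈ -0.53302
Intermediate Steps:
u(r, o) = 0
p(g) = 1 (p(g) = (2*g)/((2*g)) = (2*g)*(1/(2*g)) = 1)
T(N, Y) = 1 (T(N, Y) = 1/(1 + 0) = 1/1 = 1)
Z(h, B) = (1 + h)*(644 + B) (Z(h, B) = (h + 1)*(B + 644) = (1 + h)*(644 + B))
Z(36, 648)/(-89685) = (644 + 648 + 644*36 + 648*36)/(-89685) = (644 + 648 + 23184 + 23328)*(-1/89685) = 47804*(-1/89685) = -47804/89685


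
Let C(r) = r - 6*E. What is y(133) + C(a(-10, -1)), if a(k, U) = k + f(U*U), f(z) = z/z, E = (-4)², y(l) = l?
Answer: 28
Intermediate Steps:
E = 16
f(z) = 1
a(k, U) = 1 + k (a(k, U) = k + 1 = 1 + k)
C(r) = -96 + r (C(r) = r - 6*16 = r - 96 = -96 + r)
y(133) + C(a(-10, -1)) = 133 + (-96 + (1 - 10)) = 133 + (-96 - 9) = 133 - 105 = 28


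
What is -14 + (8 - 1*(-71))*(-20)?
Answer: -1594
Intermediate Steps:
-14 + (8 - 1*(-71))*(-20) = -14 + (8 + 71)*(-20) = -14 + 79*(-20) = -14 - 1580 = -1594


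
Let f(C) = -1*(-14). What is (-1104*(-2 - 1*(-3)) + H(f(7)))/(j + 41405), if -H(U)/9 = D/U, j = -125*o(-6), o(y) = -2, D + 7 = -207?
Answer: -451/19439 ≈ -0.023201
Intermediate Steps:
D = -214 (D = -7 - 207 = -214)
f(C) = 14
j = 250 (j = -125*(-2) = 250)
H(U) = 1926/U (H(U) = -(-1926)/U = 1926/U)
(-1104*(-2 - 1*(-3)) + H(f(7)))/(j + 41405) = (-1104*(-2 - 1*(-3)) + 1926/14)/(250 + 41405) = (-1104*(-2 + 3) + 1926*(1/14))/41655 = (-1104*1 + 963/7)*(1/41655) = (-1104 + 963/7)*(1/41655) = -6765/7*1/41655 = -451/19439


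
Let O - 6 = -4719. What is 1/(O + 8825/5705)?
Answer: -1141/5375768 ≈ -0.00021225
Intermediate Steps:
O = -4713 (O = 6 - 4719 = -4713)
1/(O + 8825/5705) = 1/(-4713 + 8825/5705) = 1/(-4713 + 8825*(1/5705)) = 1/(-4713 + 1765/1141) = 1/(-5375768/1141) = -1141/5375768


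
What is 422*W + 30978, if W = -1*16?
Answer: 24226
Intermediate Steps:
W = -16
422*W + 30978 = 422*(-16) + 30978 = -6752 + 30978 = 24226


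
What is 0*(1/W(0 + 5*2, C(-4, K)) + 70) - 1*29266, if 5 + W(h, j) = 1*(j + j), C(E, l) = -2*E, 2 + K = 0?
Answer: -29266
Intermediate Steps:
K = -2 (K = -2 + 0 = -2)
W(h, j) = -5 + 2*j (W(h, j) = -5 + 1*(j + j) = -5 + 1*(2*j) = -5 + 2*j)
0*(1/W(0 + 5*2, C(-4, K)) + 70) - 1*29266 = 0*(1/(-5 + 2*(-2*(-4))) + 70) - 1*29266 = 0*(1/(-5 + 2*8) + 70) - 29266 = 0*(1/(-5 + 16) + 70) - 29266 = 0*(1/11 + 70) - 29266 = 0*(771/11) - 29266 = 0 - 29266 = -29266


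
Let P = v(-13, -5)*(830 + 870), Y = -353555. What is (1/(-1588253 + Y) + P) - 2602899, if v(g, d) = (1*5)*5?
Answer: -4971803261393/1941808 ≈ -2.5604e+6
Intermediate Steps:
v(g, d) = 25 (v(g, d) = 5*5 = 25)
P = 42500 (P = 25*(830 + 870) = 25*1700 = 42500)
(1/(-1588253 + Y) + P) - 2602899 = (1/(-1588253 - 353555) + 42500) - 2602899 = (1/(-1941808) + 42500) - 2602899 = (-1/1941808 + 42500) - 2602899 = 82526839999/1941808 - 2602899 = -4971803261393/1941808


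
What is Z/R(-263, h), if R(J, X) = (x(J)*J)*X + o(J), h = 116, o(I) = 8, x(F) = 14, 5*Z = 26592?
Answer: -277/22245 ≈ -0.012452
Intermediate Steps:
Z = 26592/5 (Z = (⅕)*26592 = 26592/5 ≈ 5318.4)
R(J, X) = 8 + 14*J*X (R(J, X) = (14*J)*X + 8 = 14*J*X + 8 = 8 + 14*J*X)
Z/R(-263, h) = 26592/(5*(8 + 14*(-263)*116)) = 26592/(5*(8 - 427112)) = (26592/5)/(-427104) = (26592/5)*(-1/427104) = -277/22245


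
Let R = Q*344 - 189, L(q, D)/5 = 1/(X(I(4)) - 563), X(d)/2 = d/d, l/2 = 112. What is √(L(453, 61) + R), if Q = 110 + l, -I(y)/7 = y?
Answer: 7*√736748958/561 ≈ 338.68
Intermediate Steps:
I(y) = -7*y
l = 224 (l = 2*112 = 224)
X(d) = 2 (X(d) = 2*(d/d) = 2*1 = 2)
Q = 334 (Q = 110 + 224 = 334)
L(q, D) = -5/561 (L(q, D) = 5/(2 - 563) = 5/(-561) = 5*(-1/561) = -5/561)
R = 114707 (R = 334*344 - 189 = 114896 - 189 = 114707)
√(L(453, 61) + R) = √(-5/561 + 114707) = √(64350622/561) = 7*√736748958/561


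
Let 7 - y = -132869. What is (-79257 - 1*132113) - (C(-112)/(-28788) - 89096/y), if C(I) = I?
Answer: -16844525446688/79692381 ≈ -2.1137e+5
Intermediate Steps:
y = 132876 (y = 7 - 1*(-132869) = 7 + 132869 = 132876)
(-79257 - 1*132113) - (C(-112)/(-28788) - 89096/y) = (-79257 - 1*132113) - (-112/(-28788) - 89096/132876) = (-79257 - 132113) - (-112*(-1/28788) - 89096*1/132876) = -211370 - (28/7197 - 22274/33219) = -211370 - 1*(-53125282/79692381) = -211370 + 53125282/79692381 = -16844525446688/79692381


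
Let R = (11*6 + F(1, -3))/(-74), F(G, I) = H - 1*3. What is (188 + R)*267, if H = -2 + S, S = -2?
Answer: 3698751/74 ≈ 49983.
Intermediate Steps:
H = -4 (H = -2 - 2 = -4)
F(G, I) = -7 (F(G, I) = -4 - 1*3 = -4 - 3 = -7)
R = -59/74 (R = (11*6 - 7)/(-74) = (66 - 7)*(-1/74) = 59*(-1/74) = -59/74 ≈ -0.79730)
(188 + R)*267 = (188 - 59/74)*267 = (13853/74)*267 = 3698751/74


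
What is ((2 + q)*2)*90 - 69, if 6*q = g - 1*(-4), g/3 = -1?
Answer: 321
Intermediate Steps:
g = -3 (g = 3*(-1) = -3)
q = ⅙ (q = (-3 - 1*(-4))/6 = (-3 + 4)/6 = (⅙)*1 = ⅙ ≈ 0.16667)
((2 + q)*2)*90 - 69 = ((2 + ⅙)*2)*90 - 69 = ((13/6)*2)*90 - 69 = (13/3)*90 - 69 = 390 - 69 = 321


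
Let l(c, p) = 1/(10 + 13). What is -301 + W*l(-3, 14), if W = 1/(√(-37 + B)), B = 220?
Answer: -301 + √183/4209 ≈ -301.00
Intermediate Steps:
l(c, p) = 1/23
W = √183/183 (W = 1/(√(-37 + 220)) = 1/(√183) = √183/183 ≈ 0.073922)
-301 + W*l(-3, 14) = -301 + (√183/183)*(1/23) = -301 + √183/4209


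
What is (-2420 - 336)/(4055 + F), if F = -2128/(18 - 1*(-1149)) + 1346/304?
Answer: -488870304/719754055 ≈ -0.67922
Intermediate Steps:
F = 461935/177384 (F = -2128/(18 + 1149) + 1346*(1/304) = -2128/1167 + 673/152 = 461935/177384 ≈ 2.6042)
(-2420 - 336)/(4055 + F) = (-2420 - 336)/(4055 + 461935/177384) = -2756/719754055/177384 = -2756*177384/719754055 = -488870304/719754055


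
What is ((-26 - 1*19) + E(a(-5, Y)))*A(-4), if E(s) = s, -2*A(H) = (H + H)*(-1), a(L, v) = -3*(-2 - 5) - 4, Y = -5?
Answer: 112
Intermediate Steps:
a(L, v) = 17 (a(L, v) = -3*(-7) - 4 = 21 - 4 = 17)
A(H) = H (A(H) = -(H + H)*(-1)/2 = -2*H*(-1)/2 = -(-1)*H = H)
((-26 - 1*19) + E(a(-5, Y)))*A(-4) = ((-26 - 1*19) + 17)*(-4) = ((-26 - 19) + 17)*(-4) = (-45 + 17)*(-4) = -28*(-4) = 112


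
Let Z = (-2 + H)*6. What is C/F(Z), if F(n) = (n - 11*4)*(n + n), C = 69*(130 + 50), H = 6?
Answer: -207/16 ≈ -12.938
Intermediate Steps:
C = 12420 (C = 69*180 = 12420)
Z = 24 (Z = (-2 + 6)*6 = 4*6 = 24)
F(n) = 2*n*(-44 + n) (F(n) = (n - 44)*(2*n) = (-44 + n)*(2*n) = 2*n*(-44 + n))
C/F(Z) = 12420/((2*24*(-44 + 24))) = 12420/((2*24*(-20))) = 12420/(-960) = 12420*(-1/960) = -207/16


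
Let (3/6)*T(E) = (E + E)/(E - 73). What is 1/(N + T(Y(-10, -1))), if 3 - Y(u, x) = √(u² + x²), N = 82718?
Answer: 198481219/16417918021910 - 73*√101/8208959010955 ≈ 1.2089e-5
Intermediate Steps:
Y(u, x) = 3 - √(u² + x²)
T(E) = 4*E/(-73 + E) (T(E) = 2*((E + E)/(E - 73)) = 2*((2*E)/(-73 + E)) = 2*(2*E/(-73 + E)) = 4*E/(-73 + E))
1/(N + T(Y(-10, -1))) = 1/(82718 + 4*(3 - √((-10)² + (-1)²))/(-73 + (3 - √((-10)² + (-1)²)))) = 1/(82718 + 4*(3 - √(100 + 1))/(-73 + (3 - √(100 + 1)))) = 1/(82718 + 4*(3 - √101)/(-73 + (3 - √101))) = 1/(82718 + 4*(3 - √101)/(-70 - √101))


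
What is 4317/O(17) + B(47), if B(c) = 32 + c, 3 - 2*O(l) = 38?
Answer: -5869/35 ≈ -167.69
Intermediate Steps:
O(l) = -35/2 (O(l) = 3/2 - ½*38 = 3/2 - 19 = -35/2)
4317/O(17) + B(47) = 4317/(-35/2) + (32 + 47) = 4317*(-2/35) + 79 = -8634/35 + 79 = -5869/35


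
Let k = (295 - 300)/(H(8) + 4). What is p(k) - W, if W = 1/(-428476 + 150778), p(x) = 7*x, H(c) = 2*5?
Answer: -347122/138849 ≈ -2.5000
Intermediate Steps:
H(c) = 10
k = -5/14 (k = (295 - 300)/(10 + 4) = -5/14 ≈ -0.35714)
W = -1/277698 (W = 1/(-277698) = -1/277698 ≈ -3.6010e-6)
p(k) - W = 7*(-5/14) - 1*(-1/277698) = -5/2 + 1/277698 = -347122/138849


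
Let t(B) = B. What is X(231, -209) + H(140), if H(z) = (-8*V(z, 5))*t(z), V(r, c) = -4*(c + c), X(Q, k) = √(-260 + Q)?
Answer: 44800 + I*√29 ≈ 44800.0 + 5.3852*I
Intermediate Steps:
V(r, c) = -8*c
H(z) = 320*z (H(z) = (-(-64)*5)*z = (-8*(-40))*z = 320*z)
X(231, -209) + H(140) = √(-260 + 231) + 320*140 = √(-29) + 44800 = I*√29 + 44800 = 44800 + I*√29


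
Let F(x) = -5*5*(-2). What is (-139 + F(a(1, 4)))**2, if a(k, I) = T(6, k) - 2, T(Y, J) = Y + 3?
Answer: 7921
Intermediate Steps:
T(Y, J) = 3 + Y
a(k, I) = 7 (a(k, I) = (3 + 6) - 2 = 9 - 2 = 7)
F(x) = 50 (F(x) = -25*(-2) = 50)
(-139 + F(a(1, 4)))**2 = (-139 + 50)**2 = (-89)**2 = 7921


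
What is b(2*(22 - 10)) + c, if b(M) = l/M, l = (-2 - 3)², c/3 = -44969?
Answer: -3237743/24 ≈ -1.3491e+5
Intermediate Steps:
c = -134907 (c = 3*(-44969) = -134907)
l = 25 (l = (-5)² = 25)
b(M) = 25/M
b(2*(22 - 10)) + c = 25/((2*(22 - 10))) - 134907 = 25/((2*12)) - 134907 = 25/24 - 134907 = -3237743/24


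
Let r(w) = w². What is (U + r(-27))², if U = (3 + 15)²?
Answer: 1108809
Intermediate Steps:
U = 324 (U = 18² = 324)
(U + r(-27))² = (324 + (-27)²)² = (324 + 729)² = 1053² = 1108809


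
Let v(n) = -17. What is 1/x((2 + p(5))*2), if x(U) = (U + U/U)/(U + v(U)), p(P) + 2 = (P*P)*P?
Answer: 233/251 ≈ 0.92829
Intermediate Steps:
p(P) = -2 + P³ (p(P) = -2 + (P*P)*P = -2 + P²*P = -2 + P³)
x(U) = (1 + U)/(-17 + U) (x(U) = (U + U/U)/(U - 17) = (U + 1)/(-17 + U) = (1 + U)/(-17 + U))
1/x((2 + p(5))*2) = 1/((1 + (2 + (-2 + 5³))*2)/(-17 + (2 + (-2 + 5³))*2)) = 1/((1 + (2 + (-2 + 125))*2)/(-17 + (2 + (-2 + 125))*2)) = 1/((1 + (2 + 123)*2)/(-17 + (2 + 123)*2)) = 1/((1 + 125*2)/(-17 + 125*2)) = 1/((1 + 250)/(-17 + 250)) = 1/(251/233) = 233/251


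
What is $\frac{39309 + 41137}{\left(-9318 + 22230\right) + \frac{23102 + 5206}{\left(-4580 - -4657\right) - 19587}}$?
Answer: $\frac{392375365}{62971203} \approx 6.231$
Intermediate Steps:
$\frac{39309 + 41137}{\left(-9318 + 22230\right) + \frac{23102 + 5206}{\left(-4580 - -4657\right) - 19587}} = \frac{80446}{12912 + \frac{28308}{\left(-4580 + 4657\right) - 19587}} = \frac{80446}{12912 + \frac{28308}{77 - 19587}} = \frac{80446}{12912 + \frac{28308}{-19510}} = \frac{80446}{12912 + 28308 \left(- \frac{1}{19510}\right)} = \frac{80446}{12912 - \frac{14154}{9755}} = \frac{80446}{\frac{125942406}{9755}} = 80446 \cdot \frac{9755}{125942406} = \frac{392375365}{62971203}$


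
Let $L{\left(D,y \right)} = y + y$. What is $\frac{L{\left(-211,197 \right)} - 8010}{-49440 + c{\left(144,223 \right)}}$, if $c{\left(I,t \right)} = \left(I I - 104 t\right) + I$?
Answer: $\frac{952}{6469} \approx 0.14716$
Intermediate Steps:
$c{\left(I,t \right)} = I + I^{2} - 104 t$ ($c{\left(I,t \right)} = \left(I^{2} - 104 t\right) + I = I + I^{2} - 104 t$)
$L{\left(D,y \right)} = 2 y$
$\frac{L{\left(-211,197 \right)} - 8010}{-49440 + c{\left(144,223 \right)}} = \frac{2 \cdot 197 - 8010}{-49440 + \left(144 + 144^{2} - 23192\right)} = \frac{394 - 8010}{-49440 + \left(144 + 20736 - 23192\right)} = - \frac{7616}{-49440 - 2312} = - \frac{7616}{-51752} = \left(-7616\right) \left(- \frac{1}{51752}\right) = \frac{952}{6469}$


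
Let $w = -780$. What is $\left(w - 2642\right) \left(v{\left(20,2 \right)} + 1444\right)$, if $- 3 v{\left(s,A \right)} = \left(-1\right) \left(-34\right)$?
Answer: $- \frac{14707756}{3} \approx -4.9026 \cdot 10^{6}$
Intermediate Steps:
$v{\left(s,A \right)} = - \frac{34}{3}$ ($v{\left(s,A \right)} = - \frac{\left(-1\right) \left(-34\right)}{3} = \left(- \frac{1}{3}\right) 34 = - \frac{34}{3}$)
$\left(w - 2642\right) \left(v{\left(20,2 \right)} + 1444\right) = \left(-780 - 2642\right) \left(- \frac{34}{3} + 1444\right) = \left(-3422\right) \frac{4298}{3} = - \frac{14707756}{3}$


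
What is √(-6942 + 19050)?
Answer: 2*√3027 ≈ 110.04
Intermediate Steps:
√(-6942 + 19050) = √12108 = 2*√3027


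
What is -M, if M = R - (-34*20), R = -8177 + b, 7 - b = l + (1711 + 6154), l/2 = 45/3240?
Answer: 552781/36 ≈ 15355.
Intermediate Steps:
l = 1/36 (l = 2*(45/3240) = 2*(45*(1/3240)) = 2*(1/72) = 1/36 ≈ 0.027778)
b = -282889/36 (b = 7 - (1/36 + (1711 + 6154)) = 7 - (1/36 + 7865) = 7 - 1*283141/36 = 7 - 283141/36 = -282889/36 ≈ -7858.0)
R = -577261/36 (R = -8177 - 282889/36 = -577261/36 ≈ -16035.)
M = -552781/36 (M = -577261/36 - (-34*20) = -577261/36 - (-680) = -577261/36 - 1*(-680) = -577261/36 + 680 = -552781/36 ≈ -15355.)
-M = -1*(-552781/36) = 552781/36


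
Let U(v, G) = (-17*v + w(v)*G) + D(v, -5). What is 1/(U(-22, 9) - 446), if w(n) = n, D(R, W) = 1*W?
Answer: -1/275 ≈ -0.0036364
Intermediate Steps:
D(R, W) = W
U(v, G) = -5 - 17*v + G*v (U(v, G) = (-17*v + v*G) - 5 = (-17*v + G*v) - 5 = -5 - 17*v + G*v)
1/(U(-22, 9) - 446) = 1/((-5 - 17*(-22) + 9*(-22)) - 446) = 1/((-5 + 374 - 198) - 446) = 1/(171 - 446) = 1/(-275) = -1/275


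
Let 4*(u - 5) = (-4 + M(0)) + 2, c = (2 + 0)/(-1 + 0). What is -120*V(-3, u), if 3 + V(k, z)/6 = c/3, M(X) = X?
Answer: 2640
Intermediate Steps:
c = -2 (c = 2/(-1) = 2*(-1) = -2)
u = 9/2 (u = 5 + ((-4 + 0) + 2)/4 = 5 + (-4 + 2)/4 = 5 + (1/4)*(-2) = 5 - 1/2 = 9/2 ≈ 4.5000)
V(k, z) = -22 (V(k, z) = -18 + 6*(-2/3) = -18 - 4 = -22)
-120*V(-3, u) = -120*(-22) = 2640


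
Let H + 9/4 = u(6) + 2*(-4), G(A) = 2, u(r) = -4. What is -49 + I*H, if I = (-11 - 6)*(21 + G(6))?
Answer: 22091/4 ≈ 5522.8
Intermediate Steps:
I = -391 (I = (-11 - 6)*(21 + 2) = -17*23 = -391)
H = -57/4 (H = -9/4 + (-4 + 2*(-4)) = -9/4 + (-4 - 8) = -9/4 - 12 = -57/4 ≈ -14.250)
-49 + I*H = -49 - 391*(-57/4) = -49 + 22287/4 = 22091/4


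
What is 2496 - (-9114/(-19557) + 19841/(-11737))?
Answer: 191071389961/76513503 ≈ 2497.2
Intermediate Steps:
2496 - (-9114/(-19557) + 19841/(-11737)) = 2496 - (-9114*(-1/19557) + 19841*(-1/11737)) = 2496 - (3038/6519 - 19841/11737) = 2496 - 1*(-93686473/76513503) = 2496 + 93686473/76513503 = 191071389961/76513503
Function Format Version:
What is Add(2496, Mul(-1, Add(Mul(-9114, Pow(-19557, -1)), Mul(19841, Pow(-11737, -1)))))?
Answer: Rational(191071389961, 76513503) ≈ 2497.2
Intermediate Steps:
Add(2496, Mul(-1, Add(Mul(-9114, Pow(-19557, -1)), Mul(19841, Pow(-11737, -1))))) = Add(2496, Mul(-1, Add(Mul(-9114, Rational(-1, 19557)), Mul(19841, Rational(-1, 11737))))) = Add(2496, Mul(-1, Add(Rational(3038, 6519), Rational(-19841, 11737)))) = Add(2496, Mul(-1, Rational(-93686473, 76513503))) = Add(2496, Rational(93686473, 76513503)) = Rational(191071389961, 76513503)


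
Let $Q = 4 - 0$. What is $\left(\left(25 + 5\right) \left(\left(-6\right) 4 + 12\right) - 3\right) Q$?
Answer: $-1452$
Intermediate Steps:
$Q = 4$ ($Q = 4 + 0 = 4$)
$\left(\left(25 + 5\right) \left(\left(-6\right) 4 + 12\right) - 3\right) Q = \left(\left(25 + 5\right) \left(\left(-6\right) 4 + 12\right) - 3\right) 4 = \left(30 \left(-24 + 12\right) - 3\right) 4 = \left(30 \left(-12\right) - 3\right) 4 = \left(-360 - 3\right) 4 = \left(-363\right) 4 = -1452$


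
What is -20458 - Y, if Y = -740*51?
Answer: 17282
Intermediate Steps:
Y = -37740
-20458 - Y = -20458 - 1*(-37740) = -20458 + 37740 = 17282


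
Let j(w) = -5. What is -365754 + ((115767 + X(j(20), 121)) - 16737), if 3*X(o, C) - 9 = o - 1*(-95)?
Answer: -266691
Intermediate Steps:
X(o, C) = 104/3 + o/3 (X(o, C) = 3 + (o - 1*(-95))/3 = 3 + (o + 95)/3 = 3 + (95 + o)/3 = 3 + (95/3 + o/3) = 104/3 + o/3)
-365754 + ((115767 + X(j(20), 121)) - 16737) = -365754 + ((115767 + (104/3 + (⅓)*(-5))) - 16737) = -365754 + ((115767 + (104/3 - 5/3)) - 16737) = -365754 + ((115767 + 33) - 16737) = -365754 + (115800 - 16737) = -365754 + 99063 = -266691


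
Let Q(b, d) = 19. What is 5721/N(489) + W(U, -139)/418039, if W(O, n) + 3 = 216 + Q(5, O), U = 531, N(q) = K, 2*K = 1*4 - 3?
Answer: 4783202470/418039 ≈ 11442.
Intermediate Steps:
K = 1/2 (K = (1*4 - 3)/2 = (4 - 3)/2 = (1/2)*1 = 1/2 ≈ 0.50000)
N(q) = 1/2
W(O, n) = 232 (W(O, n) = -3 + (216 + 19) = -3 + 235 = 232)
5721/N(489) + W(U, -139)/418039 = 5721/(1/2) + 232/418039 = 5721*2 + 232*(1/418039) = 11442 + 232/418039 = 4783202470/418039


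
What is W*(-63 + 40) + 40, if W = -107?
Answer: 2501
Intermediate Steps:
W*(-63 + 40) + 40 = -107*(-63 + 40) + 40 = -107*(-23) + 40 = 2461 + 40 = 2501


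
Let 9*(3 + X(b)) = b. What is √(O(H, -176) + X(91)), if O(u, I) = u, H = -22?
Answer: I*√134/3 ≈ 3.8586*I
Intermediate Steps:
X(b) = -3 + b/9
√(O(H, -176) + X(91)) = √(-22 + (-3 + (⅑)*91)) = √(-22 + (-3 + 91/9)) = √(-22 + 64/9) = √(-134/9) = I*√134/3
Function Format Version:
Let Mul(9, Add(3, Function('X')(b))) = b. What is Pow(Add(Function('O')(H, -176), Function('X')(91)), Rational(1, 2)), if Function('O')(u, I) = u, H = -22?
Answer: Mul(Rational(1, 3), I, Pow(134, Rational(1, 2))) ≈ Mul(3.8586, I)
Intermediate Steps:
Function('X')(b) = Add(-3, Mul(Rational(1, 9), b))
Pow(Add(Function('O')(H, -176), Function('X')(91)), Rational(1, 2)) = Pow(Add(-22, Add(-3, Mul(Rational(1, 9), 91))), Rational(1, 2)) = Pow(Add(-22, Add(-3, Rational(91, 9))), Rational(1, 2)) = Pow(Add(-22, Rational(64, 9)), Rational(1, 2)) = Pow(Rational(-134, 9), Rational(1, 2)) = Mul(Rational(1, 3), I, Pow(134, Rational(1, 2)))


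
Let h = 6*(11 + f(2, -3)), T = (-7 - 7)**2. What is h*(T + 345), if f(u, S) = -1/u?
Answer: 34083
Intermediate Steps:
T = 196 (T = (-14)**2 = 196)
h = 63 (h = 6*(11 - 1/2) = 6*(21/2) = 63)
h*(T + 345) = 63*(196 + 345) = 63*541 = 34083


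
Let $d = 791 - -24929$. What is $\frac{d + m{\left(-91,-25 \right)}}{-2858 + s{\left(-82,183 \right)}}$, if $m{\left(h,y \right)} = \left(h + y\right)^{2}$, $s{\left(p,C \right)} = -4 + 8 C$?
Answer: $- \frac{19588}{699} \approx -28.023$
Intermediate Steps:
$d = 25720$ ($d = 791 + 24929 = 25720$)
$\frac{d + m{\left(-91,-25 \right)}}{-2858 + s{\left(-82,183 \right)}} = \frac{25720 + \left(-91 - 25\right)^{2}}{-2858 + \left(-4 + 8 \cdot 183\right)} = \frac{25720 + \left(-116\right)^{2}}{-2858 + \left(-4 + 1464\right)} = \frac{25720 + 13456}{-2858 + 1460} = \frac{39176}{-1398} = 39176 \left(- \frac{1}{1398}\right) = - \frac{19588}{699}$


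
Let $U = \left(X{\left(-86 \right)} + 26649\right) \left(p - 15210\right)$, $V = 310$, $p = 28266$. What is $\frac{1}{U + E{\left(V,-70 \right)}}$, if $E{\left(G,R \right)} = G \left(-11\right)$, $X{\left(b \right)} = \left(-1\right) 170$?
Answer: $\frac{1}{345706414} \approx 2.8926 \cdot 10^{-9}$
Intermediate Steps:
$X{\left(b \right)} = -170$
$U = 345709824$ ($U = \left(-170 + 26649\right) \left(28266 - 15210\right) = 26479 \cdot 13056 = 345709824$)
$E{\left(G,R \right)} = - 11 G$
$\frac{1}{U + E{\left(V,-70 \right)}} = \frac{1}{345709824 - 3410} = \frac{1}{345706414}$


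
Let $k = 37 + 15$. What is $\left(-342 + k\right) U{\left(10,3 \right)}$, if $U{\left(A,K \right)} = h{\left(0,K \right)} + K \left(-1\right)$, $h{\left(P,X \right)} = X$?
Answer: $0$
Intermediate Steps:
$k = 52$
$U{\left(A,K \right)} = 0$ ($U{\left(A,K \right)} = K + K \left(-1\right) = K - K = 0$)
$\left(-342 + k\right) U{\left(10,3 \right)} = \left(-342 + 52\right) 0 = \left(-290\right) 0 = 0$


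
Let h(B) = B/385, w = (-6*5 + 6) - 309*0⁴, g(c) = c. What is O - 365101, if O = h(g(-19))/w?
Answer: -3373533221/9240 ≈ -3.6510e+5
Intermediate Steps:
w = -24 (w = (-30 + 6) - 309*0 = -24 + 0 = -24)
h(B) = B/385 (h(B) = B*(1/385) = B/385)
O = 19/9240 (O = ((1/385)*(-19))/(-24) = -19/385*(-1/24) = 19/9240 ≈ 0.0020563)
O - 365101 = 19/9240 - 365101 = -3373533221/9240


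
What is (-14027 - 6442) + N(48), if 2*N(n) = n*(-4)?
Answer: -20565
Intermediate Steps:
N(n) = -2*n (N(n) = (n*(-4))/2 = (-4*n)/2 = -2*n)
(-14027 - 6442) + N(48) = (-14027 - 6442) - 2*48 = -20469 - 96 = -20565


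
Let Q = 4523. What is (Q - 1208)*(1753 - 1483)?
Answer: 895050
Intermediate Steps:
(Q - 1208)*(1753 - 1483) = (4523 - 1208)*(1753 - 1483) = 3315*270 = 895050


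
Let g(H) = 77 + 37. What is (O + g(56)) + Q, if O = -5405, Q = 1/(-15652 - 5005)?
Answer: -109296188/20657 ≈ -5291.0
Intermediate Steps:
Q = -1/20657 (Q = 1/(-20657) = -1/20657 ≈ -4.8410e-5)
g(H) = 114
(O + g(56)) + Q = (-5405 + 114) - 1/20657 = -5291 - 1/20657 = -109296188/20657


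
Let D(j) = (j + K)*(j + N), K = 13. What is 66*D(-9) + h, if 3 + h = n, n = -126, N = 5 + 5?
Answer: 135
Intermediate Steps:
N = 10
D(j) = (10 + j)*(13 + j) (D(j) = (j + 13)*(j + 10) = (13 + j)*(10 + j) = (10 + j)*(13 + j))
h = -129 (h = -3 - 126 = -129)
66*D(-9) + h = 66*(130 + (-9)**2 + 23*(-9)) - 129 = 66*(130 + 81 - 207) - 129 = 66*4 - 129 = 264 - 129 = 135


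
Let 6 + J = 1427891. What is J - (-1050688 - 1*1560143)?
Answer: 4038716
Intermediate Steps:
J = 1427885 (J = -6 + 1427891 = 1427885)
J - (-1050688 - 1*1560143) = 1427885 - (-1050688 - 1*1560143) = 1427885 - (-1050688 - 1560143) = 1427885 - 1*(-2610831) = 1427885 + 2610831 = 4038716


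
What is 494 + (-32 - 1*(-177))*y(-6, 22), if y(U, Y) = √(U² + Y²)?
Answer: 494 + 290*√130 ≈ 3800.5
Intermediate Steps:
494 + (-32 - 1*(-177))*y(-6, 22) = 494 + (-32 - 1*(-177))*√((-6)² + 22²) = 494 + (-32 + 177)*√(36 + 484) = 494 + 145*√520 = 494 + 145*(2*√130) = 494 + 290*√130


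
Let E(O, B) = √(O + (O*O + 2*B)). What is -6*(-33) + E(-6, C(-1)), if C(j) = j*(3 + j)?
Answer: 198 + √26 ≈ 203.10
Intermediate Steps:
E(O, B) = √(O + O² + 2*B) (E(O, B) = √(O + (O² + 2*B)) = √(O + O² + 2*B))
-6*(-33) + E(-6, C(-1)) = -6*(-33) + √(-6 + (-6)² + 2*(-(3 - 1))) = 198 + √(-6 + 36 + 2*(-1*2)) = 198 + √(-6 + 36 + 2*(-2)) = 198 + √(-6 + 36 - 4) = 198 + √26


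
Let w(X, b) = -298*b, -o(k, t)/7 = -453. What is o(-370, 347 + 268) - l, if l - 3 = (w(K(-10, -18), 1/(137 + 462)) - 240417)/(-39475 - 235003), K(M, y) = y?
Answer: 520714226015/164412322 ≈ 3167.1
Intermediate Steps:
o(k, t) = 3171 (o(k, t) = -7*(-453) = 3171)
l = 637247047/164412322 (l = 3 + (-298/(137 + 462) - 240417)/(-39475 - 235003) = 3 + (-298/599 - 240417)/(-274478) = 3 + (-298*1/599 - 240417)*(-1/274478) = 3 + (-298/599 - 240417)*(-1/274478) = 3 - 144010081/599*(-1/274478) = 3 + 144010081/164412322 = 637247047/164412322 ≈ 3.8759)
o(-370, 347 + 268) - l = 3171 - 1*637247047/164412322 = 3171 - 637247047/164412322 = 520714226015/164412322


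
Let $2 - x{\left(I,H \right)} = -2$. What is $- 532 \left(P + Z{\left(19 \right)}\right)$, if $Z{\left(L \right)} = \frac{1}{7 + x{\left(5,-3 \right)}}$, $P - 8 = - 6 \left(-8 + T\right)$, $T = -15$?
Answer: $- \frac{854924}{11} \approx -77720.0$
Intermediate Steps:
$x{\left(I,H \right)} = 4$ ($x{\left(I,H \right)} = 2 - -2 = 2 + 2 = 4$)
$P = 146$ ($P = 8 - 6 \left(-8 - 15\right) = 8 - -138 = 8 + 138 = 146$)
$Z{\left(L \right)} = \frac{1}{11}$ ($Z{\left(L \right)} = \frac{1}{7 + 4} = \frac{1}{11}$)
$- 532 \left(P + Z{\left(19 \right)}\right) = - 532 \left(146 + \frac{1}{11}\right) = \left(-532\right) \frac{1607}{11} = - \frac{854924}{11}$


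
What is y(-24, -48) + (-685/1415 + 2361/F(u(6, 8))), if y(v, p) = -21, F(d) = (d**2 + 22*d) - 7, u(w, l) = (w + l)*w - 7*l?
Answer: -7801277/394219 ≈ -19.789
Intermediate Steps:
u(w, l) = -7*l + w*(l + w) (u(w, l) = (l + w)*w - 7*l = w*(l + w) - 7*l = -7*l + w*(l + w))
F(d) = -7 + d**2 + 22*d
y(-24, -48) + (-685/1415 + 2361/F(u(6, 8))) = -21 + (-685/1415 + 2361/(-7 + (6**2 - 7*8 + 8*6)**2 + 22*(6**2 - 7*8 + 8*6))) = -21 + (-685*1/1415 + 2361/(-7 + (36 - 56 + 48)**2 + 22*(36 - 56 + 48))) = -21 + (-137/283 + 2361/(-7 + 28**2 + 22*28)) = -21 + (-137/283 + 2361/(-7 + 784 + 616)) = -21 + (-137/283 + 2361/1393) = -21 + 477322/394219 = -7801277/394219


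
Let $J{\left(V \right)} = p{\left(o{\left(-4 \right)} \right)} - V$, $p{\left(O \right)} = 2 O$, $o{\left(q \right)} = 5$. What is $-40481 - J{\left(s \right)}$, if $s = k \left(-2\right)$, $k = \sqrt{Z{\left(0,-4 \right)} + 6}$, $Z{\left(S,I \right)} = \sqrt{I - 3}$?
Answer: $-40491 - 2 \sqrt{6 + i \sqrt{7}} \approx -40496.0 - 1.0559 i$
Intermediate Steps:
$Z{\left(S,I \right)} = \sqrt{-3 + I}$
$k = \sqrt{6 + i \sqrt{7}}$ ($k = \sqrt{\sqrt{-3 - 4} + 6} = \sqrt{\sqrt{-7} + 6} = \sqrt{i \sqrt{7} + 6} = \sqrt{6 + i \sqrt{7}} \approx 2.5057 + 0.52794 i$)
$s = - 2 \sqrt{6 + i \sqrt{7}}$ ($s = \sqrt{6 + i \sqrt{7}} \left(-2\right) = - 2 \sqrt{6 + i \sqrt{7}} \approx -5.0115 - 1.0559 i$)
$J{\left(V \right)} = 10 - V$ ($J{\left(V \right)} = 2 \cdot 5 - V = 10 - V$)
$-40481 - J{\left(s \right)} = -40481 - \left(10 - - 2 \sqrt{6 + i \sqrt{7}}\right) = -40481 - \left(10 + 2 \sqrt{6 + i \sqrt{7}}\right) = -40491 - 2 \sqrt{6 + i \sqrt{7}}$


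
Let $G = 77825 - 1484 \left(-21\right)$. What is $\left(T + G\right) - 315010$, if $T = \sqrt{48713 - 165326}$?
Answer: $-206021 + 3 i \sqrt{12957} \approx -2.0602 \cdot 10^{5} + 341.49 i$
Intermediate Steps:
$G = 108989$ ($G = 77825 - -31164 = 77825 + 31164 = 108989$)
$T = 3 i \sqrt{12957}$ ($T = \sqrt{-116613} = 3 i \sqrt{12957} \approx 341.49 i$)
$\left(T + G\right) - 315010 = \left(3 i \sqrt{12957} + 108989\right) - 315010 = \left(108989 + 3 i \sqrt{12957}\right) - 315010 = -206021 + 3 i \sqrt{12957}$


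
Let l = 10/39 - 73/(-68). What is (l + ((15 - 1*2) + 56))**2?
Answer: 34787845225/7033104 ≈ 4946.3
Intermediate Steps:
l = 3527/2652 (l = 10*(1/39) - 73*(-1/68) = 10/39 + 73/68 = 3527/2652 ≈ 1.3299)
(l + ((15 - 1*2) + 56))**2 = (3527/2652 + ((15 - 1*2) + 56))**2 = (3527/2652 + ((15 - 2) + 56))**2 = (3527/2652 + (13 + 56))**2 = (3527/2652 + 69)**2 = (186515/2652)**2 = 34787845225/7033104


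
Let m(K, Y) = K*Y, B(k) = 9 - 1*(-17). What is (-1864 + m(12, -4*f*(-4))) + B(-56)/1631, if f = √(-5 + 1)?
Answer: -3040158/1631 + 384*I ≈ -1864.0 + 384.0*I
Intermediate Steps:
B(k) = 26 (B(k) = 9 + 17 = 26)
f = 2*I (f = √(-4) = 2*I ≈ 2.0*I)
(-1864 + m(12, -4*f*(-4))) + B(-56)/1631 = (-1864 + 12*(-8*I*(-4))) + 26/1631 = (-1864 + 12*(-8*I*(-4))) + 26*(1/1631) = (-1864 + 12*(32*I)) + 26/1631 = (-1864 + 384*I) + 26/1631 = -3040158/1631 + 384*I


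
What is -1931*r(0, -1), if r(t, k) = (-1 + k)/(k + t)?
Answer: -3862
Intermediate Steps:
r(t, k) = (-1 + k)/(k + t)
-1931*r(0, -1) = -1931*(-1 - 1)/(-1 + 0) = -1931*(-2)/(-1) = -(-1931)*(-2) = -1931*2 = -3862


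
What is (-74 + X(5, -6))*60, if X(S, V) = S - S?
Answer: -4440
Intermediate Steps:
X(S, V) = 0
(-74 + X(5, -6))*60 = (-74 + 0)*60 = -74*60 = -4440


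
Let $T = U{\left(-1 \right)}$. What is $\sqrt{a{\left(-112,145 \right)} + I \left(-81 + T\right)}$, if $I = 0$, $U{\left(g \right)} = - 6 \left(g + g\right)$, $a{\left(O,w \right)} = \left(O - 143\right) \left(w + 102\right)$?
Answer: $i \sqrt{62985} \approx 250.97 i$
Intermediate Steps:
$a{\left(O,w \right)} = \left(-143 + O\right) \left(102 + w\right)$
$U{\left(g \right)} = - 12 g$ ($U{\left(g \right)} = - 6 \cdot 2 g = - 12 g$)
$T = 12$ ($T = \left(-12\right) \left(-1\right) = 12$)
$\sqrt{a{\left(-112,145 \right)} + I \left(-81 + T\right)} = \sqrt{\left(-14586 - 20735 + 102 \left(-112\right) - 16240\right) + 0 \left(-81 + 12\right)} = \sqrt{\left(-14586 - 20735 - 11424 - 16240\right) + 0 \left(-69\right)} = \sqrt{-62985 + 0} = \sqrt{-62985} = i \sqrt{62985}$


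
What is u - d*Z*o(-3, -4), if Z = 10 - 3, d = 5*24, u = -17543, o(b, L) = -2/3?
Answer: -16983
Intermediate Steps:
o(b, L) = -2/3 (o(b, L) = -2*1/3 = -2/3)
d = 120
Z = 7
u - d*Z*o(-3, -4) = -17543 - 120*7*(-2)/3 = -17543 - 840*(-2)/3 = -17543 - 1*(-560) = -17543 + 560 = -16983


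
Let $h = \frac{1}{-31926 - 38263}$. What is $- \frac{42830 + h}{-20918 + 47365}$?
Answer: $- \frac{3006194869}{1856288483} \approx -1.6195$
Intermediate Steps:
$h = - \frac{1}{70189}$ ($h = \frac{1}{-70189} = - \frac{1}{70189} \approx -1.4247 \cdot 10^{-5}$)
$- \frac{42830 + h}{-20918 + 47365} = - \frac{42830 - \frac{1}{70189}}{-20918 + 47365} = - \frac{3006194869}{70189 \cdot 26447} = \left(-1\right) \frac{3006194869}{1856288483} = - \frac{3006194869}{1856288483}$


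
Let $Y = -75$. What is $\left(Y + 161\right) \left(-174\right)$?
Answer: $-14964$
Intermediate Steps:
$\left(Y + 161\right) \left(-174\right) = \left(-75 + 161\right) \left(-174\right) = 86 \left(-174\right) = -14964$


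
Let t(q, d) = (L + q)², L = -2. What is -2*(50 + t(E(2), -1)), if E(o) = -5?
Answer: -198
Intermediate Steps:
t(q, d) = (-2 + q)²
-2*(50 + t(E(2), -1)) = -2*(50 + (-2 - 5)²) = -2*(50 + (-7)²) = -2*(50 + 49) = -2*99 = -198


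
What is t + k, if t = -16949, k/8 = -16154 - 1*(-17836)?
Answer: -3493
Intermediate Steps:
k = 13456 (k = 8*(-16154 - 1*(-17836)) = 8*(-16154 + 17836) = 8*1682 = 13456)
t + k = -16949 + 13456 = -3493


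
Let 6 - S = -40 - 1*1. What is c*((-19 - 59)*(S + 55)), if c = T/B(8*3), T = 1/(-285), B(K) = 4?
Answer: 663/95 ≈ 6.9790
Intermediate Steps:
T = -1/285 ≈ -0.0035088
S = 47 (S = 6 - (-40 - 1*1) = 6 - (-40 - 1) = 6 - 1*(-41) = 6 + 41 = 47)
c = -1/1140 (c = -1/285/4 = -1/285*¼ = -1/1140 ≈ -0.00087719)
c*((-19 - 59)*(S + 55)) = -(-19 - 59)*(47 + 55)/1140 = -(-13)*102/190 = -1/1140*(-7956) = 663/95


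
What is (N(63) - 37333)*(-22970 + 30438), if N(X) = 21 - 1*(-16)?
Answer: -278526528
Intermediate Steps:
N(X) = 37 (N(X) = 21 + 16 = 37)
(N(63) - 37333)*(-22970 + 30438) = (37 - 37333)*(-22970 + 30438) = -37296*7468 = -278526528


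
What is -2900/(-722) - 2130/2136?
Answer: 388045/128516 ≈ 3.0194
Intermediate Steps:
-2900/(-722) - 2130/2136 = -2900*(-1/722) - 2130*1/2136 = 1450/361 - 355/356 = 388045/128516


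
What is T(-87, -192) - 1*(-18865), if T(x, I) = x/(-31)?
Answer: 584902/31 ≈ 18868.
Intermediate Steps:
T(x, I) = -x/31 (T(x, I) = x*(-1/31) = -x/31)
T(-87, -192) - 1*(-18865) = -1/31*(-87) - 1*(-18865) = 87/31 + 18865 = 584902/31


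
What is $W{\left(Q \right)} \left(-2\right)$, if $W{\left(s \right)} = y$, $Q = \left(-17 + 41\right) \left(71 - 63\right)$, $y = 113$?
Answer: $-226$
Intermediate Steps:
$Q = 192$ ($Q = 24 \cdot 8 = 192$)
$W{\left(s \right)} = 113$
$W{\left(Q \right)} \left(-2\right) = 113 \left(-2\right) = -226$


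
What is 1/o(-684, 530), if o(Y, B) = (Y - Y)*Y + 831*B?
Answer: 1/440430 ≈ 2.2705e-6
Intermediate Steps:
o(Y, B) = 831*B (o(Y, B) = 0*Y + 831*B = 0 + 831*B = 831*B)
1/o(-684, 530) = 1/(831*530) = 1/440430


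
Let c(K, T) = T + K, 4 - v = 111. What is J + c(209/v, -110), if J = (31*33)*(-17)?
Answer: -1872816/107 ≈ -17503.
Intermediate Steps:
v = -107 (v = 4 - 1*111 = 4 - 111 = -107)
J = -17391 (J = 1023*(-17) = -17391)
c(K, T) = K + T
J + c(209/v, -110) = -17391 + (209/(-107) - 110) = -17391 + (209*(-1/107) - 110) = -17391 + (-209/107 - 110) = -17391 - 11979/107 = -1872816/107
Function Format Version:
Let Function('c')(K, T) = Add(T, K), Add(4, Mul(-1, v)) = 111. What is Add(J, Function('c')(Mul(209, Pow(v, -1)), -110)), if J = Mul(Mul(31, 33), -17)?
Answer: Rational(-1872816, 107) ≈ -17503.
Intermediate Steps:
v = -107 (v = Add(4, Mul(-1, 111)) = Add(4, -111) = -107)
J = -17391 (J = Mul(1023, -17) = -17391)
Function('c')(K, T) = Add(K, T)
Add(J, Function('c')(Mul(209, Pow(v, -1)), -110)) = Add(-17391, Add(Mul(209, Pow(-107, -1)), -110)) = Add(-17391, Add(Mul(209, Rational(-1, 107)), -110)) = Add(-17391, Add(Rational(-209, 107), -110)) = Add(-17391, Rational(-11979, 107)) = Rational(-1872816, 107)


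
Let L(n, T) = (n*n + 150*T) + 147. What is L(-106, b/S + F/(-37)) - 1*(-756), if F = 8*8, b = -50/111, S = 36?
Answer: 3955262/333 ≈ 11878.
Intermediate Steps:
b = -50/111 (b = -50*1/111 = -50/111 ≈ -0.45045)
F = 64
L(n, T) = 147 + n² + 150*T (L(n, T) = (n² + 150*T) + 147 = 147 + n² + 150*T)
L(-106, b/S + F/(-37)) - 1*(-756) = (147 + (-106)² + 150*(-50/111/36 + 64/(-37))) - 1*(-756) = (147 + 11236 + 150*(-50/111*1/36 + 64*(-1/37))) + 756 = (147 + 11236 + 150*(-25/1998 - 64/37)) + 756 = (147 + 11236 + 150*(-3481/1998)) + 756 = (147 + 11236 - 87025/333) + 756 = 3703514/333 + 756 = 3955262/333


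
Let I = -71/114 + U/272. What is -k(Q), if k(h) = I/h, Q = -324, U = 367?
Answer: 11263/5023296 ≈ 0.0022422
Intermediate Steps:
I = 11263/15504 (I = -71/114 + 367/272 = 11263/15504 ≈ 0.72646)
k(h) = 11263/(15504*h)
-k(Q) = -11263/(15504*(-324)) = -11263*(-1)/(15504*324) = -1*(-11263/5023296) = 11263/5023296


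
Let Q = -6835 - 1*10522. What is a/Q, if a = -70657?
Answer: 70657/17357 ≈ 4.0708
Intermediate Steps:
Q = -17357 (Q = -6835 - 10522 = -17357)
a/Q = -70657/(-17357) = -70657*(-1/17357) = 70657/17357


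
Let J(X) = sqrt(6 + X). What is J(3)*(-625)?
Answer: -1875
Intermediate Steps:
J(3)*(-625) = sqrt(6 + 3)*(-625) = sqrt(9)*(-625) = 3*(-625) = -1875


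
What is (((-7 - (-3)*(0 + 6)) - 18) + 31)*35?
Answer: 840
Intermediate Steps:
(((-7 - (-3)*(0 + 6)) - 18) + 31)*35 = (((-7 - (-3)*6) - 18) + 31)*35 = (((-7 - 1*(-18)) - 18) + 31)*35 = (((-7 + 18) - 18) + 31)*35 = ((11 - 18) + 31)*35 = (-7 + 31)*35 = 24*35 = 840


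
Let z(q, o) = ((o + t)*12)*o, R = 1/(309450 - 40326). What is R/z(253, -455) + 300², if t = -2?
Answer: 60437122855200001/671523587280 ≈ 90000.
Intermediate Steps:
R = 1/269124 ≈ 3.7158e-6
z(q, o) = o*(-24 + 12*o) (z(q, o) = ((o - 2)*12)*o = ((-2 + o)*12)*o = (-24 + 12*o)*o = o*(-24 + 12*o))
R/z(253, -455) + 300² = 1/(269124*((12*(-455)*(-2 - 455)))) + 300² = 1/(269124*((12*(-455)*(-457)))) + 90000 = (1/269124)/2495220 + 90000 = (1/269124)*(1/2495220) + 90000 = 1/671523587280 + 90000 = 60437122855200001/671523587280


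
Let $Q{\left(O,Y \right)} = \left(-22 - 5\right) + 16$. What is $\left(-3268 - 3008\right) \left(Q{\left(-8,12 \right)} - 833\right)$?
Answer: $5296944$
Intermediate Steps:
$Q{\left(O,Y \right)} = -11$ ($Q{\left(O,Y \right)} = -27 + 16 = -11$)
$\left(-3268 - 3008\right) \left(Q{\left(-8,12 \right)} - 833\right) = \left(-3268 - 3008\right) \left(-11 - 833\right) = \left(-6276\right) \left(-844\right) = 5296944$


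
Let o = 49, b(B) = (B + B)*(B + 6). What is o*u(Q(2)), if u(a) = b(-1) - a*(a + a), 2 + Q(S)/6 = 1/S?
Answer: -8428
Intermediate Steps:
Q(S) = -12 + 6/S
b(B) = 2*B*(6 + B) (b(B) = (2*B)*(6 + B) = 2*B*(6 + B))
u(a) = -10 - 2*a² (u(a) = 2*(-1)*(6 - 1) - a*(a + a) = 2*(-1)*5 - a*2*a = -10 - 2*a²)
o*u(Q(2)) = 49*(-10 - 2*(-12 + 6/2)²) = 49*(-10 - 2*(-12 + 6*(½))²) = 49*(-10 - 2*(-12 + 3)²) = 49*(-10 - 2*(-9)²) = 49*(-10 - 2*81) = 49*(-10 - 162) = 49*(-172) = -8428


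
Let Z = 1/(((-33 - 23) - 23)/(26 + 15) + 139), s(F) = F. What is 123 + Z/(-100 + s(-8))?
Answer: 74656039/606960 ≈ 123.00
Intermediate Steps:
Z = 41/5620 (Z = 1/((-56 - 23)/41 + 139) = 1/(-79*1/41 + 139) = 1/(-79/41 + 139) = 1/(5620/41) = 41/5620 ≈ 0.0072954)
123 + Z/(-100 + s(-8)) = 123 + 41/(5620*(-100 - 8)) = 123 + (41/5620)/(-108) = 123 + (41/5620)*(-1/108) = 123 - 41/606960 = 74656039/606960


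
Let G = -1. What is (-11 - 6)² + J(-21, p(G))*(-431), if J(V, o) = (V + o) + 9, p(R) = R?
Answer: 5892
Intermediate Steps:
J(V, o) = 9 + V + o
(-11 - 6)² + J(-21, p(G))*(-431) = (-11 - 6)² + (9 - 21 - 1)*(-431) = (-17)² - 13*(-431) = 289 + 5603 = 5892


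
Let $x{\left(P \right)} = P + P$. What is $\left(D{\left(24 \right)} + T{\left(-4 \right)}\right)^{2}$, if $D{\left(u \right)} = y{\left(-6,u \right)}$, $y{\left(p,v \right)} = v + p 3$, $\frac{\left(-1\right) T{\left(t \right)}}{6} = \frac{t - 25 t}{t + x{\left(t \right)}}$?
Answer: $2916$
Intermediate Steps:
$x{\left(P \right)} = 2 P$
$T{\left(t \right)} = 48$ ($T{\left(t \right)} = - 6 \frac{t - 25 t}{t + 2 t} = - 6 \frac{\left(-24\right) t}{3 t} = - 6 - 24 t \frac{1}{3 t} = \left(-6\right) \left(-8\right) = 48$)
$y{\left(p,v \right)} = v + 3 p$
$D{\left(u \right)} = -18 + u$ ($D{\left(u \right)} = u + 3 \left(-6\right) = u - 18 = -18 + u$)
$\left(D{\left(24 \right)} + T{\left(-4 \right)}\right)^{2} = \left(\left(-18 + 24\right) + 48\right)^{2} = \left(6 + 48\right)^{2} = 54^{2} = 2916$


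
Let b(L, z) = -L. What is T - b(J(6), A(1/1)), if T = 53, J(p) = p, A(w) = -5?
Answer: 59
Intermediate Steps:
T - b(J(6), A(1/1)) = 53 - (-1)*6 = 53 - 1*(-6) = 53 + 6 = 59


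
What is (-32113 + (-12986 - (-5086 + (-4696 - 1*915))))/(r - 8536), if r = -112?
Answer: 17201/4324 ≈ 3.9780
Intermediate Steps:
(-32113 + (-12986 - (-5086 + (-4696 - 1*915))))/(r - 8536) = (-32113 + (-12986 - (-5086 + (-4696 - 1*915))))/(-112 - 8536) = (-32113 + (-12986 - (-5086 + (-4696 - 915))))/(-8648) = (-32113 + (-12986 - (-5086 - 5611)))*(-1/8648) = (-32113 + (-12986 - 1*(-10697)))*(-1/8648) = (-32113 + (-12986 + 10697))*(-1/8648) = (-32113 - 2289)*(-1/8648) = -34402*(-1/8648) = 17201/4324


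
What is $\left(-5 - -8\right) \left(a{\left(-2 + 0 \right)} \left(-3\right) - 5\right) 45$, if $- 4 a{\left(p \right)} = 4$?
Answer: $-270$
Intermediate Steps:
$a{\left(p \right)} = -1$ ($a{\left(p \right)} = \left(- \frac{1}{4}\right) 4 = -1$)
$\left(-5 - -8\right) \left(a{\left(-2 + 0 \right)} \left(-3\right) - 5\right) 45 = \left(-5 - -8\right) \left(\left(-1\right) \left(-3\right) - 5\right) 45 = \left(-5 + 8\right) \left(3 - 5\right) 45 = 3 \left(-2\right) 45 = \left(-6\right) 45 = -270$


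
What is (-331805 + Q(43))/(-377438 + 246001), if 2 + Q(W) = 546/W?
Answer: 14267155/5651791 ≈ 2.5244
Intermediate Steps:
Q(W) = -2 + 546/W
(-331805 + Q(43))/(-377438 + 246001) = (-331805 + (-2 + 546/43))/(-377438 + 246001) = (-331805 + (-2 + 546*(1/43)))/(-131437) = (-331805 + (-2 + 546/43))*(-1/131437) = (-331805 + 460/43)*(-1/131437) = -14267155/43*(-1/131437) = 14267155/5651791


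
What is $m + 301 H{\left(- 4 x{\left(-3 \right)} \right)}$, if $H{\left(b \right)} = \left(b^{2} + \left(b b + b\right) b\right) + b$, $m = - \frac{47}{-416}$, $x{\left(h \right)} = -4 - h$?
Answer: $\frac{12521647}{416} \approx 30100.0$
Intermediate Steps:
$m = \frac{47}{416}$ ($m = \left(-47\right) \left(- \frac{1}{416}\right) = \frac{47}{416} \approx 0.11298$)
$H{\left(b \right)} = b + b^{2} + b \left(b + b^{2}\right)$ ($H{\left(b \right)} = \left(b^{2} + \left(b^{2} + b\right) b\right) + b = \left(b^{2} + \left(b + b^{2}\right) b\right) + b = \left(b^{2} + b \left(b + b^{2}\right)\right) + b = b + b^{2} + b \left(b + b^{2}\right)$)
$m + 301 H{\left(- 4 x{\left(-3 \right)} \right)} = \frac{47}{416} + 301 - 4 \left(-4 - -3\right) \left(1 + \left(- 4 \left(-4 - -3\right)\right)^{2} + 2 \left(- 4 \left(-4 - -3\right)\right)\right) = \frac{47}{416} + 301 - 4 \left(-4 + 3\right) \left(1 + \left(- 4 \left(-4 + 3\right)\right)^{2} + 2 \left(- 4 \left(-4 + 3\right)\right)\right) = \frac{47}{416} + 301 \left(-4\right) \left(-1\right) \left(1 + \left(\left(-4\right) \left(-1\right)\right)^{2} + 2 \left(\left(-4\right) \left(-1\right)\right)\right) = \frac{47}{416} + 301 \cdot 4 \left(1 + 4^{2} + 2 \cdot 4\right) = \frac{47}{416} + 301 \cdot 4 \left(1 + 16 + 8\right) = \frac{47}{416} + 301 \cdot 4 \cdot 25 = \frac{47}{416} + 301 \cdot 100 = \frac{47}{416} + 30100 = \frac{12521647}{416}$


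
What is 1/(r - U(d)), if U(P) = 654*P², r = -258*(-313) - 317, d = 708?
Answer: -1/327746219 ≈ -3.0511e-9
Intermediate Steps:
r = 80437 (r = 80754 - 317 = 80437)
1/(r - U(d)) = 1/(80437 - 654*708²) = 1/(80437 - 654*501264) = 1/(80437 - 1*327826656) = 1/(80437 - 327826656) = 1/(-327746219) = -1/327746219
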